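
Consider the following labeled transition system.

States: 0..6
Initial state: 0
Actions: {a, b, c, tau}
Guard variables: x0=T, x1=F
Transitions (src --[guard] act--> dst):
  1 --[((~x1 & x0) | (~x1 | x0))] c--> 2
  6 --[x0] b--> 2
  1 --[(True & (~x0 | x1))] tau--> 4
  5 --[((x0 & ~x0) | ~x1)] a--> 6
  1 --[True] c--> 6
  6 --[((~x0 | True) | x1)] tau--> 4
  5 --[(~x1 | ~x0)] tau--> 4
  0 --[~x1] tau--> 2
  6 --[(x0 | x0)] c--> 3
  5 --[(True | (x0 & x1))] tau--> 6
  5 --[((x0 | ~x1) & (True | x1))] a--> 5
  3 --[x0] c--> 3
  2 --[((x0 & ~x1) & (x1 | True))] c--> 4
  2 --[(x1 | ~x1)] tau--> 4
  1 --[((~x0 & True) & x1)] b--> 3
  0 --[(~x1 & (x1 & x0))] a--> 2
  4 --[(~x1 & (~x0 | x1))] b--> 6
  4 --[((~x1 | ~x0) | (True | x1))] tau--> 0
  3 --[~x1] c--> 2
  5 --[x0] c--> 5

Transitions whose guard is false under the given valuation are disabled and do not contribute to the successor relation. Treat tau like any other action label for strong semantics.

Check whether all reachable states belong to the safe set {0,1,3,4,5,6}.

Answer: INVARIANT VIOLATED at state 2

Working:
Inv-set: {0,1,3,4,5,6}
Reachable = {0,2,4}
  0: ok
  2: VIOLATES
  4: ok
counterexample path to 2: tau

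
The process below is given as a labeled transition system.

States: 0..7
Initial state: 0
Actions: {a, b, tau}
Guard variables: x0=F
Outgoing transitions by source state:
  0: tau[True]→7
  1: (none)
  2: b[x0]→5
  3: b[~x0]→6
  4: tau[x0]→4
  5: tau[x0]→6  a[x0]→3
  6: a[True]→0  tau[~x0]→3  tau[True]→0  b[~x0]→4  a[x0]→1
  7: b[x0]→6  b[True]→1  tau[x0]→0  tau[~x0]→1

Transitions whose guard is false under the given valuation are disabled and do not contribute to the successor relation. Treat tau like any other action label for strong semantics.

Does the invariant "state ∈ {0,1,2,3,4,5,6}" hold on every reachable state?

Inv-set: {0,1,2,3,4,5,6}
R = {0,1,7}
  0: ok
  1: ok
  7: outside
counterexample path to 7: tau

Answer: INVARIANT VIOLATED at state 7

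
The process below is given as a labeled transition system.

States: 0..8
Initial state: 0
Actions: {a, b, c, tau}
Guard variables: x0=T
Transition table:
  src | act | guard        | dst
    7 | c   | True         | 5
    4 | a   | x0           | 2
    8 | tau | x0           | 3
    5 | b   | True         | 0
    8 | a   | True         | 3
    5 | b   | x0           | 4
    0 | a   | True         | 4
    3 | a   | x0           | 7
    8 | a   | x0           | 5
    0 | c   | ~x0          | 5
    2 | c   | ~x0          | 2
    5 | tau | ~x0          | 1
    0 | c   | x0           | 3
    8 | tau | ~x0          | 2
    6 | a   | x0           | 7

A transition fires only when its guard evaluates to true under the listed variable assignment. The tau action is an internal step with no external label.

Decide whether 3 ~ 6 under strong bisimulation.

Answer: BISIMILAR

Trace:
Bisimulation quotient by refinement:
  P[0] = {{0,1,2,3,4,5,6,7,8}}
  P[1] = {{0},{1,2},{3,4,6},{5},{7},{8}}
  P[2] = {{0},{1,2},{3,6},{4},{5},{7},{8}}
7 equivalence class(es) (converged in 3)
[3]={3,6}  [6]={3,6}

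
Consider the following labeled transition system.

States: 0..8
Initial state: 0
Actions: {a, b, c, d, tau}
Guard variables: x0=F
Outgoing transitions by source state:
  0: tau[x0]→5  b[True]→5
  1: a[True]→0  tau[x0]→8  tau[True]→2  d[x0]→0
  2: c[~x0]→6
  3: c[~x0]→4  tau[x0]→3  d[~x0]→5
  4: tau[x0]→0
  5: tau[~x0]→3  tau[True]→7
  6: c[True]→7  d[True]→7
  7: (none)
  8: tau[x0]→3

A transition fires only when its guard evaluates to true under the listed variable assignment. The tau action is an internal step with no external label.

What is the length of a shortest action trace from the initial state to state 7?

Answer: 2

Trace:
Breadth-first toward 7:
  L0 = {0}
  L1 = {5}
  L2 = {3,7}
first hit 7 at d=2 via b·tau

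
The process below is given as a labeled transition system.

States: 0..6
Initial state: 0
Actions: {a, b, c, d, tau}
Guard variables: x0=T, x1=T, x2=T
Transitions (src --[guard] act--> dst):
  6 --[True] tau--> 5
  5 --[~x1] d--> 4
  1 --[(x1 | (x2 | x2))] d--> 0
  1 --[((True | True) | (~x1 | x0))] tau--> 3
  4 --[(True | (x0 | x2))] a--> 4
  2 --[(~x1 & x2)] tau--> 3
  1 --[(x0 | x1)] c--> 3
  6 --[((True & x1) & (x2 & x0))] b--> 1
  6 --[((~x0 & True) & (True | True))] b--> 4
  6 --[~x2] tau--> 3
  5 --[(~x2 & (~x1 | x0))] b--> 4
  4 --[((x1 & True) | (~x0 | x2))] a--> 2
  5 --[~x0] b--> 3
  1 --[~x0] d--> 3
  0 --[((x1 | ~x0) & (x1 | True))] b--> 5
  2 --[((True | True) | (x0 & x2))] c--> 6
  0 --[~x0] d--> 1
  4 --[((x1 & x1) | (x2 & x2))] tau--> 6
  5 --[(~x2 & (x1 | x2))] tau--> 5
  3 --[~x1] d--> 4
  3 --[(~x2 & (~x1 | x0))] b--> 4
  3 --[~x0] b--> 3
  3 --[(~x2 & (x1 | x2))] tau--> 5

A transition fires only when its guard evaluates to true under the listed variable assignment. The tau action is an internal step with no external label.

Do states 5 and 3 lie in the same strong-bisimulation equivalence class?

Bisimulation quotient by refinement:
  π0 = {{0,1,2,3,4,5,6}}
  π1 = {{0},{1},{2},{3,5},{4},{6}}
Fixed point at round 2; 6 class(es).
class of 5: {3,5}; class of 3: {3,5}

Answer: BISIMILAR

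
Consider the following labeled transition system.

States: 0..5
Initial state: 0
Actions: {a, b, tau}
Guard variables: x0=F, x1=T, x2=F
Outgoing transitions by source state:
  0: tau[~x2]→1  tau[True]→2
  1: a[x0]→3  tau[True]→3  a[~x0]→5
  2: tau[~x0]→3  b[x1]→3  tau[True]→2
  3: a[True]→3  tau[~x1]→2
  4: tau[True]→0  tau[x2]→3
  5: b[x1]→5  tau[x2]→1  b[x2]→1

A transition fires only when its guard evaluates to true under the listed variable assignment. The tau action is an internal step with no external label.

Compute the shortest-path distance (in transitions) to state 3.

Layered search for 3:
  depth 0: {0}
  depth 1: {1,2}
  depth 2: {3,5}
3 enters at depth 2; path tau·tau

Answer: 2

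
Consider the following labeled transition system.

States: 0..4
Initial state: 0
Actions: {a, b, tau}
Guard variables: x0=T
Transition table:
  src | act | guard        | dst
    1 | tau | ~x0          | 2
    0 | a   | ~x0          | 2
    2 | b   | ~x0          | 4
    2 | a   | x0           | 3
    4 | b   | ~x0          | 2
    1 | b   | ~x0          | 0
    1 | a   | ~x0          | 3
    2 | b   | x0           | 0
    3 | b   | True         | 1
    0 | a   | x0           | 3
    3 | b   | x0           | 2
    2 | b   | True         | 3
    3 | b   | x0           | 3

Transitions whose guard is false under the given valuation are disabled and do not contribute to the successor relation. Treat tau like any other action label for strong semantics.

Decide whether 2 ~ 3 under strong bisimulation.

Compute ~ classes (split until stable):
  P[0] = {{0,1,2,3,4}}
  P[1] = {{0},{1,4},{2},{3}}
Fixed point at round 2; 4 class(es).
[2]={2}  [3]={3}

Answer: NOT BISIMILAR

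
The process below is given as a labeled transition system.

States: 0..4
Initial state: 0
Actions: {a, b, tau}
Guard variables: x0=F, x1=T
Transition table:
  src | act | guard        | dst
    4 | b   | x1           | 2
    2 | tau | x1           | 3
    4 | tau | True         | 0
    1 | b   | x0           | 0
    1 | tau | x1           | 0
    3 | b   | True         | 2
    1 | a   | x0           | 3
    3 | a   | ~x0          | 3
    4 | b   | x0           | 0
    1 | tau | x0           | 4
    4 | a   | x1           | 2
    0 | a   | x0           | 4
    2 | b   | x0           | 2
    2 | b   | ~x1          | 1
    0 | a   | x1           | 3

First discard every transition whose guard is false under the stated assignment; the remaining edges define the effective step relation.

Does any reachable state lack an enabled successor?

Reachable = {0,2,3}
  0: a→3  [1 exit(s)]
  2: tau→3  [1 exit(s)]
  3: a→3  b→2  [2 exit(s)]

Answer: DEADLOCK-FREE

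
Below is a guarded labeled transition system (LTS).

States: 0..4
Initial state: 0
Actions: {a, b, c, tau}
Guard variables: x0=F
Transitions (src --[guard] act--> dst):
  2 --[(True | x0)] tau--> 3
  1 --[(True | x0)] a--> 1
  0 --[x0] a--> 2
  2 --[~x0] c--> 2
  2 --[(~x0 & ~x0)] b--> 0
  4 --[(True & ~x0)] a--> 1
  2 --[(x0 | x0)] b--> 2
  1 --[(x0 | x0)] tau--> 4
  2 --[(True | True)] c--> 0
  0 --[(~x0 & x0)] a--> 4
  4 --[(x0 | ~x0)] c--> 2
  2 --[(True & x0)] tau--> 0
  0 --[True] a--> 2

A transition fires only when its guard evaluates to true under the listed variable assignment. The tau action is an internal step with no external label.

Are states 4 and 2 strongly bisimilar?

Answer: NOT BISIMILAR

Trace:
Compute ~ classes (split until stable):
  π0 = {{0,1,2,3,4}}
  π1 = {{0,1},{2},{3},{4}}
  π2 = {{0},{1},{2},{3},{4}}
5 equivalence class(es) (converged in 3)
class of 4: {4}; class of 2: {2}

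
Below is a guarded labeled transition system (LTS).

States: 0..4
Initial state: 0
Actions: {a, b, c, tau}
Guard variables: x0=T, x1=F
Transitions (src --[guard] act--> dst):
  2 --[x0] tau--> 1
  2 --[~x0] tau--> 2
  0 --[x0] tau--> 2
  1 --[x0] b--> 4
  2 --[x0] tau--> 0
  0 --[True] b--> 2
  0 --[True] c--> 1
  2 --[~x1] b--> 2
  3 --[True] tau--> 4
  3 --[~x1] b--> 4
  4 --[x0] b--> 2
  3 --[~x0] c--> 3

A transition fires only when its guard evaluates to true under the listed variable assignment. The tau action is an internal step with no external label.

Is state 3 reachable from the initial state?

Guard filter leaves 10 enabled edge(s).
depth 0: {0}
depth 1: {1,2}  total {0,1,2}
depth 2: {4}  total {0,1,2,4}
R = {0,1,2,4}

Answer: UNREACHABLE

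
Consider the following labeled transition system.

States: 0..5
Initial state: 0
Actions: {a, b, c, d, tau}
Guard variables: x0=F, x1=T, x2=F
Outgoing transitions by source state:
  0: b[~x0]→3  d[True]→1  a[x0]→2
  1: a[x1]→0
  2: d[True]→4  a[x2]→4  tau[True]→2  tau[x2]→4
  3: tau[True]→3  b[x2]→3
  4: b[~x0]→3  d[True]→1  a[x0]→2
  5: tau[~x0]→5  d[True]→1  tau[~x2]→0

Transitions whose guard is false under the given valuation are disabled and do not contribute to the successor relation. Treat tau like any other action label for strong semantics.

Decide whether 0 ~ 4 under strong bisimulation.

Answer: BISIMILAR

Working:
Compute ~ classes (split until stable):
  P[0] = {{0,1,2,3,4,5}}
  P[1] = {{0,4},{1},{2,5},{3}}
  P[2] = {{0,4},{1},{2},{3},{5}}
stable after 3 split(s): 5 block(s)
[0]={0,4}  [4]={0,4}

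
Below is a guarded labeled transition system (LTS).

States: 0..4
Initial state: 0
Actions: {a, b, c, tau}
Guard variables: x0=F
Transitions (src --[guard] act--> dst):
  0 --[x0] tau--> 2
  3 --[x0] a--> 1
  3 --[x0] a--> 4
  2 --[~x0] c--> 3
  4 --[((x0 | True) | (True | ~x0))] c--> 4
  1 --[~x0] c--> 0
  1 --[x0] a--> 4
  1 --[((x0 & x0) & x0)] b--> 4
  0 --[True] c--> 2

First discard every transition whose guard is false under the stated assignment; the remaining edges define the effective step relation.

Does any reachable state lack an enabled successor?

R = {0,2,3}
  0: c→2  [deg 1]
  2: c→3  [deg 1]
  3: ∅  [no exit]
witness 3: c·c

Answer: DEADLOCK at state 3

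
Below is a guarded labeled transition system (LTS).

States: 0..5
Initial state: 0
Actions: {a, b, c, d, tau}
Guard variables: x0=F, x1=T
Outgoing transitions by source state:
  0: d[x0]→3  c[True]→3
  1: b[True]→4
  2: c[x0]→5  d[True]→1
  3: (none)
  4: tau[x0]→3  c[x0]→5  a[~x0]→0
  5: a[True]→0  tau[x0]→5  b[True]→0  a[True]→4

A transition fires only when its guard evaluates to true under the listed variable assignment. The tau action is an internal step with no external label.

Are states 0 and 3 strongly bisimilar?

Bisimulation quotient by refinement:
  P[0] = {{0,1,2,3,4,5}}
  P[1] = {{0},{1},{2},{3},{4},{5}}
stable after 2 split(s): 6 block(s)
[0]={0}  [3]={3}

Answer: NOT BISIMILAR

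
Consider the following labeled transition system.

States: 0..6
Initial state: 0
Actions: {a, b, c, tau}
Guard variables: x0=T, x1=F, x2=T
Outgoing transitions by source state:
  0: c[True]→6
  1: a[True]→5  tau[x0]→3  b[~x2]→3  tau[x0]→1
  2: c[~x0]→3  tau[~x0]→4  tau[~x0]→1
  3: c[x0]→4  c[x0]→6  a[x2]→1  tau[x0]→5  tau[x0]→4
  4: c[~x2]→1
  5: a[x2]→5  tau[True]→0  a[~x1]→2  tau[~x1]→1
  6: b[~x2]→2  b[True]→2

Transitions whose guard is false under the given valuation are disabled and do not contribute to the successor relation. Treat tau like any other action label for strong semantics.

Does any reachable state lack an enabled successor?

Answer: DEADLOCK at state 2

Analysis:
R = {0,2,6}
  0: c→6  [1 exit(s)]
  2: ∅  [deadlock]
  6: b→2  [1 exit(s)]
witness 2: c·b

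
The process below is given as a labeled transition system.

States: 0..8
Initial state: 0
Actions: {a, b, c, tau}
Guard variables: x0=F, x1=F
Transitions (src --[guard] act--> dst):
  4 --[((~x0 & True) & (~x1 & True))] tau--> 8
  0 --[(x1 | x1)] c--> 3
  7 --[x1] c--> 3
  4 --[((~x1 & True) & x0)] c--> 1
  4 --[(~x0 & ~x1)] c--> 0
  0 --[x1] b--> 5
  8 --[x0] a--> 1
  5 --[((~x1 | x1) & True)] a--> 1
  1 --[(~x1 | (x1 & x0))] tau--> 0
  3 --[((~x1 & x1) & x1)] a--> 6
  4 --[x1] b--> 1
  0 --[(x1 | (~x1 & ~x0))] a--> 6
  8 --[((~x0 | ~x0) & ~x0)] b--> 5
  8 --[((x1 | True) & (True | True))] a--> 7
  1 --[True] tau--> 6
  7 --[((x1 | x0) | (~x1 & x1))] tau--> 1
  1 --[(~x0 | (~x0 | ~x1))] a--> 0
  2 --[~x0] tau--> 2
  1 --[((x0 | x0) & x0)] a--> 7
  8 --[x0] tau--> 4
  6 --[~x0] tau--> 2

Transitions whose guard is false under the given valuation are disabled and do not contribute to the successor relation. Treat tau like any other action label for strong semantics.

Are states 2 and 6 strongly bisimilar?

Answer: BISIMILAR

Working:
Compute ~ classes (split until stable):
  P[0] = {{0,1,2,3,4,5,6,7,8}}
  P[1] = {{0,5},{1},{2,6},{3,7},{4},{8}}
  P[2] = {{0},{1},{2,6},{3,7},{4},{5},{8}}
stable after 3 split(s): 7 block(s)
[2]={2,6}  [6]={2,6}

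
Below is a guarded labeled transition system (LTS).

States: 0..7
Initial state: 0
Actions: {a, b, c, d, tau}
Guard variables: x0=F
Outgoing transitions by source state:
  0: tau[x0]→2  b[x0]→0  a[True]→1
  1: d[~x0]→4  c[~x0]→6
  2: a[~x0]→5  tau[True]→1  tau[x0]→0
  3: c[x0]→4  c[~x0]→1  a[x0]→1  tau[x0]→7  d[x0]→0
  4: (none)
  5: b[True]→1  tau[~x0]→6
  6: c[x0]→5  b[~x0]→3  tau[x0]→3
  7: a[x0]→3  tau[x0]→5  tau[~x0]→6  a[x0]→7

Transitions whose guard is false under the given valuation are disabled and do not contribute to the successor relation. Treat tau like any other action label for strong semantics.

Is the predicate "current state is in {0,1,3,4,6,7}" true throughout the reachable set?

Answer: INVARIANT HOLDS

Trace:
Safe = {0,1,3,4,6,7}
R = {0,1,3,4,6}
  0: ✓
  1: ✓
  3: ✓
  4: ✓
  6: ✓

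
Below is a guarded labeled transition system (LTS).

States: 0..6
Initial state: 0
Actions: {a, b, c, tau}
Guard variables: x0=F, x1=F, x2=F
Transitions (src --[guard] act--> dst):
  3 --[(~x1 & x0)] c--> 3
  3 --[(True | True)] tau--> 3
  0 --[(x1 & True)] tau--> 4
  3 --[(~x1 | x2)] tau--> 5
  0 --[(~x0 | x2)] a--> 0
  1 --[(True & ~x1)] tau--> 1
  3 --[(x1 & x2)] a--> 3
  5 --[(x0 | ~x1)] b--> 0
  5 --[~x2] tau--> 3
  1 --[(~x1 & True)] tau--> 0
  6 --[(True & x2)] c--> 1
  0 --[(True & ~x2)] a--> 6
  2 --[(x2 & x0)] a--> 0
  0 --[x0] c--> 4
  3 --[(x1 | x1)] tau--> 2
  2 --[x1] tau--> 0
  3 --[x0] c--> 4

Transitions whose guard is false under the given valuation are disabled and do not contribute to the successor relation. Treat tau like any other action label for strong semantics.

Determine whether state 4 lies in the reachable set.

After dropping false guards: 8 live edges.
depth 0: {0}
depth 1: {6}  total {0,6}
Reachable = {0,6}

Answer: UNREACHABLE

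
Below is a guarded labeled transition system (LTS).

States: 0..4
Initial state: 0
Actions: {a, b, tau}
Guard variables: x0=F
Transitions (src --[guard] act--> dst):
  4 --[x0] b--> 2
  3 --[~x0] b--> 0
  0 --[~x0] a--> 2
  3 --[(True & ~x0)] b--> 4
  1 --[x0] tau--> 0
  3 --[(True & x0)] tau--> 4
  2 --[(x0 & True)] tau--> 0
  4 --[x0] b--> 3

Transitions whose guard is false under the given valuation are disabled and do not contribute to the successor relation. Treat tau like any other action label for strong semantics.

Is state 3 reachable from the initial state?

Guard filter leaves 3 enabled edge(s).
depth 0: {0}
depth 1: {2}  now seen {0,2}
R = {0,2}

Answer: UNREACHABLE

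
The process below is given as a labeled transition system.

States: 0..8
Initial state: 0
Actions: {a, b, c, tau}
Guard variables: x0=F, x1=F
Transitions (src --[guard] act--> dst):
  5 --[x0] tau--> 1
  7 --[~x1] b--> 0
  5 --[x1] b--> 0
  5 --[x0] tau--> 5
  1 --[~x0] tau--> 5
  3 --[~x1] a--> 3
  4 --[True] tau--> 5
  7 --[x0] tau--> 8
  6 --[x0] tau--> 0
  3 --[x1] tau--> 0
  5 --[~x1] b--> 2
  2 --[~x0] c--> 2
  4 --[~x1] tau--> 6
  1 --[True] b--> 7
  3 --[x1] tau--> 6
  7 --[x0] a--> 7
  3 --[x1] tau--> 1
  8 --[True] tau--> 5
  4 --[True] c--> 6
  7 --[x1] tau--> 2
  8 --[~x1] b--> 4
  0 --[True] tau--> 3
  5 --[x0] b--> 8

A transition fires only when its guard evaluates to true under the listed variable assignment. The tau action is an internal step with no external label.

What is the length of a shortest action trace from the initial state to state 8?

Layered search for 8:
  L0 = {0}
  L1 = {3}
8 never appears.

Answer: UNREACHABLE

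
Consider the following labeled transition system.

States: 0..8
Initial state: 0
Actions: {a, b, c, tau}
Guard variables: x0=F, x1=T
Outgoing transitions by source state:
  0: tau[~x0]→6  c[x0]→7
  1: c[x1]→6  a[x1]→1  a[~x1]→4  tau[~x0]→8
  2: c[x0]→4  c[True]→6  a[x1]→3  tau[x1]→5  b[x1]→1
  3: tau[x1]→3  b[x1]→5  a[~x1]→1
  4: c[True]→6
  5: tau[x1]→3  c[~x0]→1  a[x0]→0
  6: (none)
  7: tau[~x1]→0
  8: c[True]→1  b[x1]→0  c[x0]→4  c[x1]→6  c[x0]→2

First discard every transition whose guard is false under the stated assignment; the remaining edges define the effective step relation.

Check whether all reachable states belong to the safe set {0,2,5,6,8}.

Inv-set: {0,2,5,6,8}
R = {0,6}
  0: ✓
  6: ✓

Answer: INVARIANT HOLDS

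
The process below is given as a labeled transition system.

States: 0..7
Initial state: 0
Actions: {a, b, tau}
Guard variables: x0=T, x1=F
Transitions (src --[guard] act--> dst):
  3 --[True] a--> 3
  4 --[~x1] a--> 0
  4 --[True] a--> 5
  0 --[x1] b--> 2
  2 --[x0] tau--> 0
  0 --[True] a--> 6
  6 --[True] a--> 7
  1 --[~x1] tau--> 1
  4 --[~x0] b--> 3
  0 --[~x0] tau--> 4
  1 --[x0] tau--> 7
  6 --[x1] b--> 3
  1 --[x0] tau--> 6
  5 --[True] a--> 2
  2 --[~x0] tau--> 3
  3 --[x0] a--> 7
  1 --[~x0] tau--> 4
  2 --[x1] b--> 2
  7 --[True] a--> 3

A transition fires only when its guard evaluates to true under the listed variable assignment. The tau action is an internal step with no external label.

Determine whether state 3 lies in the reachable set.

Answer: REACHABLE

Analysis:
After dropping false guards: 12 live edges.
depth 0: {0}
depth 1: {6}  cumulative {0,6}
depth 2: {7}  cumulative {0,6,7}
depth 3: {3}  cumulative {0,3,6,7}
Reach set: {0,3,6,7}
trace reaching 3: a·a·a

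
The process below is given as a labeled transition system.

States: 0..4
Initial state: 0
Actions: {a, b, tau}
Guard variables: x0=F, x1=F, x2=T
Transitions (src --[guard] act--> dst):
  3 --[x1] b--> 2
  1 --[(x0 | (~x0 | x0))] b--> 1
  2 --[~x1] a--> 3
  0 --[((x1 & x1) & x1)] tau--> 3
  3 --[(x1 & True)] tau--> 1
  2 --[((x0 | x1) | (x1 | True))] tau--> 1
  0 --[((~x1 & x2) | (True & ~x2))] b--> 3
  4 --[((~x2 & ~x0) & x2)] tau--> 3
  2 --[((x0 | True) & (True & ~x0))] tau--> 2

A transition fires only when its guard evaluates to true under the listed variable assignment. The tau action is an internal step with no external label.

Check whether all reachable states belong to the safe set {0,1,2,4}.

Safe = {0,1,2,4}
Reach set: {0,3}
  0: ✓
  3: outside
witness against invariant: b → 3

Answer: INVARIANT VIOLATED at state 3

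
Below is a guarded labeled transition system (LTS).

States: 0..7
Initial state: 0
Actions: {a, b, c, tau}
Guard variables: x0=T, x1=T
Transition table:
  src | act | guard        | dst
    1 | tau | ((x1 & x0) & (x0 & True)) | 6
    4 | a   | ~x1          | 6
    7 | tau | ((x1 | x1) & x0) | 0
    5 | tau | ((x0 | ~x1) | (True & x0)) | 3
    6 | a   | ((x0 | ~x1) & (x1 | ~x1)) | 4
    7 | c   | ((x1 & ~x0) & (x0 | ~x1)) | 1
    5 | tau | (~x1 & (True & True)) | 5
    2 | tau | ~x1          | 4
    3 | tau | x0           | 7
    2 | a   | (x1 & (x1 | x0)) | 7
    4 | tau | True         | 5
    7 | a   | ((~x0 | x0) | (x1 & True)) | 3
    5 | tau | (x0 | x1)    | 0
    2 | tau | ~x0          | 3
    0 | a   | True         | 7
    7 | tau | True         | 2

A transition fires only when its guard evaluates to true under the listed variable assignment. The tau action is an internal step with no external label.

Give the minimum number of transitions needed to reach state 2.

Answer: 2

Analysis:
Layered search for 2:
  L0 = {0}
  L1 = {7}
  L2 = {2,3}
2 enters at depth 2; path a·tau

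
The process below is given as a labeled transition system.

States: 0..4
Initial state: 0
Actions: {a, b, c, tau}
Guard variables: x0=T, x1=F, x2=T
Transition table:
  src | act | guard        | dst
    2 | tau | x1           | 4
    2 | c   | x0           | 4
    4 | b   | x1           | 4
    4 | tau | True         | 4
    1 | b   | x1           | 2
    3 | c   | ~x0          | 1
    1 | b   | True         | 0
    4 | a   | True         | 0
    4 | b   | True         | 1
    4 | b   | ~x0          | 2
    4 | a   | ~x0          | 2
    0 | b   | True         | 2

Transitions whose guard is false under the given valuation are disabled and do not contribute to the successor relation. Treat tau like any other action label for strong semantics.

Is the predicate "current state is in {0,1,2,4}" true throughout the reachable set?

Answer: INVARIANT HOLDS

Analysis:
Inv-set: {0,1,2,4}
Reach set: {0,1,2,4}
  0: safe
  1: safe
  2: safe
  4: safe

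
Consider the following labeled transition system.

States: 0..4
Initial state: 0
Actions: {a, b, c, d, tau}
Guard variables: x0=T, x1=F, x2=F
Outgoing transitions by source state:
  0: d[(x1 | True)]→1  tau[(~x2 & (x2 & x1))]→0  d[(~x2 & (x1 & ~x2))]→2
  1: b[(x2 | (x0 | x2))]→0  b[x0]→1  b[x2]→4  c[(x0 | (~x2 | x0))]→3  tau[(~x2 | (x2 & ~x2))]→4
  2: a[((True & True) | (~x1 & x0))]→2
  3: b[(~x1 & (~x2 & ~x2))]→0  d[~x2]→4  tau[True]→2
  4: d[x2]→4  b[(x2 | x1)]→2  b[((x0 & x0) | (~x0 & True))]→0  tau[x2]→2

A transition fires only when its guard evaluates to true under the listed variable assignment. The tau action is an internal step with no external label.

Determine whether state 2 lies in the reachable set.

Answer: REACHABLE

Trace:
After dropping false guards: 10 live edges.
L0 = {0}
L1 = {1}  cumulative {0,1}
L2 = {3,4}  cumulative {0,1,3,4}
L3 = {2}  cumulative {0,1,2,3,4}
R = {0,1,2,3,4}
witness 2: d·c·tau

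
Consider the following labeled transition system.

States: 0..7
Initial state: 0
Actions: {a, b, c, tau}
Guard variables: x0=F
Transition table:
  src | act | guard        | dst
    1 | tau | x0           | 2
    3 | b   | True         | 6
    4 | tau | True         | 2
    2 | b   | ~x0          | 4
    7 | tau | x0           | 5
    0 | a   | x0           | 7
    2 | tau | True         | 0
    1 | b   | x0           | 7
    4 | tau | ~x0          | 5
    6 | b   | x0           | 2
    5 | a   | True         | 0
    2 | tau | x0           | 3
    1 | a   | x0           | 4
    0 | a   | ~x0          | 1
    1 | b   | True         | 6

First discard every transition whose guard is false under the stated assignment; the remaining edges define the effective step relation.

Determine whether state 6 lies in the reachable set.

Answer: REACHABLE

Working:
After dropping false guards: 8 live edges.
depth 0: {0}
depth 1: {1}  cumulative {0,1}
depth 2: {6}  cumulative {0,1,6}
R = {0,1,6}
witness 6: a·b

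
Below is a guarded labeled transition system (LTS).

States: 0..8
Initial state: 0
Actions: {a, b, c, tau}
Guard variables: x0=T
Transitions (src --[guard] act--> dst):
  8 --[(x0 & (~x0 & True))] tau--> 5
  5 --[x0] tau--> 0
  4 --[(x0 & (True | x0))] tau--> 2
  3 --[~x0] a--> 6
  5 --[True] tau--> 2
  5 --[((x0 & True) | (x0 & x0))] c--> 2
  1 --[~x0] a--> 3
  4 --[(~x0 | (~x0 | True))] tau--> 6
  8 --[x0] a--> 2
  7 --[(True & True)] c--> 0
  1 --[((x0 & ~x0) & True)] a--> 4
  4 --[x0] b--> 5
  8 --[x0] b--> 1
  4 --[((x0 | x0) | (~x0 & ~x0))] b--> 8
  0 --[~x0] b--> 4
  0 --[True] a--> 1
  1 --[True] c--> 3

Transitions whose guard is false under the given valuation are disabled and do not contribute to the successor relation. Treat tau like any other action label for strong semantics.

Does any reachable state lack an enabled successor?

Reachable = {0,1,3}
  0: a→1  [deg 1]
  1: c→3  [deg 1]
  3: ∅  [deadlock]
trace reaching 3: a·c

Answer: DEADLOCK at state 3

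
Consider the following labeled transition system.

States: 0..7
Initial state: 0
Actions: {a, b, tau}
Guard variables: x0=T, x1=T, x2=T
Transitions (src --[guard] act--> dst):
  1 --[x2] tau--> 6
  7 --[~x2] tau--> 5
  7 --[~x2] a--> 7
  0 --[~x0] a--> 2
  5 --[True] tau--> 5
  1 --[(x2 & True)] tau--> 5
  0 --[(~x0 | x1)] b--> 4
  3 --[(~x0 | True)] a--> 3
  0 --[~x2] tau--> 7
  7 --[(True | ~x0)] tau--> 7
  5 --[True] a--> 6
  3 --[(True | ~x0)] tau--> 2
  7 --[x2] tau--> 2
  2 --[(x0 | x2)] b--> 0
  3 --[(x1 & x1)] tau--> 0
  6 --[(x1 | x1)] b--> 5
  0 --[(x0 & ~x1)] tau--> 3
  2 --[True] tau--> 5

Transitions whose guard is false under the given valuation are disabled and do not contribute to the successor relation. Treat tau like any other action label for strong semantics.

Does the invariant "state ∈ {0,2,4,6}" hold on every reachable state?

Safe = {0,2,4,6}
R = {0,4}
  0: safe
  4: safe

Answer: INVARIANT HOLDS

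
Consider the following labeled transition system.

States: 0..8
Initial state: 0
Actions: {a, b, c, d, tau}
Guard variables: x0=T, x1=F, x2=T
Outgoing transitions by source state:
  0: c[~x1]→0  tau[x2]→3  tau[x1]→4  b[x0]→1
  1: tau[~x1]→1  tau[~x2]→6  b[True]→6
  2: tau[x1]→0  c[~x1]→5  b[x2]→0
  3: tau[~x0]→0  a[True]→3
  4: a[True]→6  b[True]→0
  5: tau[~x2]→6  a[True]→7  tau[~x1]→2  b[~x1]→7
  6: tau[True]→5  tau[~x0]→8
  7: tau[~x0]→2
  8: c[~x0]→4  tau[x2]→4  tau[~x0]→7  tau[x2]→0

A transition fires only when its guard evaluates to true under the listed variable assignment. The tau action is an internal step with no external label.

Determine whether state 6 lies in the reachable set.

Answer: REACHABLE

Trace:
Guard filter leaves 16 enabled edge(s).
depth 0: {0}
depth 1: {1,3}  total {0,1,3}
depth 2: {6}  total {0,1,3,6}
depth 3: {5}  total {0,1,3,5,6}
depth 4: {2,7}  total {0,1,2,3,5,6,7}
Reachable = {0,1,2,3,5,6,7}
Path to 6: b·b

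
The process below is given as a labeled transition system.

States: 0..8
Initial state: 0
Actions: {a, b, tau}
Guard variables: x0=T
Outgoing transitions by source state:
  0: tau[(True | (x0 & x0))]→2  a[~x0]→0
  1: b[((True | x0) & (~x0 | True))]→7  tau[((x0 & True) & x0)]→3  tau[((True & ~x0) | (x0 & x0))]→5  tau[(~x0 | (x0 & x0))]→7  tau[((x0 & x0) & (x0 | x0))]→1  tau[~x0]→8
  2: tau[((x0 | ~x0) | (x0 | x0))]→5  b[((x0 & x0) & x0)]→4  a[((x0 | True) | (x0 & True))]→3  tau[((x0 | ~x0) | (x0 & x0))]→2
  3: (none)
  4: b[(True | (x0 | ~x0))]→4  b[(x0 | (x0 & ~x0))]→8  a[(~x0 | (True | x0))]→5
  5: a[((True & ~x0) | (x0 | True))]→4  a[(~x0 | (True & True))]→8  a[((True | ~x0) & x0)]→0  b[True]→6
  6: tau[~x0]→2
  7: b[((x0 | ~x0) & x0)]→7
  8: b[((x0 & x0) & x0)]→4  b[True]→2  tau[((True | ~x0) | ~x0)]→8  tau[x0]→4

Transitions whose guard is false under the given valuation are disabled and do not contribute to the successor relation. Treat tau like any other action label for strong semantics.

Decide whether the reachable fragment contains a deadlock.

Answer: DEADLOCK at state 3

Working:
Reach set: {0,2,3,4,5,6,8}
  0: tau→2  [1 out]
  2: a→3  b→4  tau→2  tau→5  [4 out]
  3: ∅  [deadlock]
  4: a→5  b→4  b→8  [3 out]
  5: a→0  a→4  a→8  b→6  [4 out]
  6: ∅  [deadlock]
  8: b→2  b→4  tau→4  tau→8  [4 out]
witness 3: tau·a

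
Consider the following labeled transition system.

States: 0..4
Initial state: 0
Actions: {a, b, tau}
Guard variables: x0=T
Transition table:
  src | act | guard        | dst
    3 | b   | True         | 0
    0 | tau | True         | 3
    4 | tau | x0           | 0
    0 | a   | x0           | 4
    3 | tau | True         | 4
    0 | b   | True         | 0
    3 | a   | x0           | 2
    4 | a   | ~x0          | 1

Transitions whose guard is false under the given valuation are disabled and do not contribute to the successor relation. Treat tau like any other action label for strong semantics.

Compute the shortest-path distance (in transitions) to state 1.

Answer: UNREACHABLE

Analysis:
BFS to 1:
  L0 = {0}
  L1 = {3,4}
  L2 = {2}
1 never appears.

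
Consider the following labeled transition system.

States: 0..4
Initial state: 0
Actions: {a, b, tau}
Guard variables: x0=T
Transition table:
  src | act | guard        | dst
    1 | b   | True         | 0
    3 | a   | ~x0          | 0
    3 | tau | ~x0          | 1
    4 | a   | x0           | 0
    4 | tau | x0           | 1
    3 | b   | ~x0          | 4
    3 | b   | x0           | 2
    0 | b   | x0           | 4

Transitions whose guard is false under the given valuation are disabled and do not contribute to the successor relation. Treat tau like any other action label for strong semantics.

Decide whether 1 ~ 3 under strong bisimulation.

Answer: NOT BISIMILAR

Analysis:
Compute ~ classes (split until stable):
  π0 = {{0,1,2,3,4}}
  π1 = {{0,1,3},{2},{4}}
  π2 = {{0},{1},{2},{3},{4}}
stable after 3 split(s): 5 block(s)
[1]={1}  [3]={3}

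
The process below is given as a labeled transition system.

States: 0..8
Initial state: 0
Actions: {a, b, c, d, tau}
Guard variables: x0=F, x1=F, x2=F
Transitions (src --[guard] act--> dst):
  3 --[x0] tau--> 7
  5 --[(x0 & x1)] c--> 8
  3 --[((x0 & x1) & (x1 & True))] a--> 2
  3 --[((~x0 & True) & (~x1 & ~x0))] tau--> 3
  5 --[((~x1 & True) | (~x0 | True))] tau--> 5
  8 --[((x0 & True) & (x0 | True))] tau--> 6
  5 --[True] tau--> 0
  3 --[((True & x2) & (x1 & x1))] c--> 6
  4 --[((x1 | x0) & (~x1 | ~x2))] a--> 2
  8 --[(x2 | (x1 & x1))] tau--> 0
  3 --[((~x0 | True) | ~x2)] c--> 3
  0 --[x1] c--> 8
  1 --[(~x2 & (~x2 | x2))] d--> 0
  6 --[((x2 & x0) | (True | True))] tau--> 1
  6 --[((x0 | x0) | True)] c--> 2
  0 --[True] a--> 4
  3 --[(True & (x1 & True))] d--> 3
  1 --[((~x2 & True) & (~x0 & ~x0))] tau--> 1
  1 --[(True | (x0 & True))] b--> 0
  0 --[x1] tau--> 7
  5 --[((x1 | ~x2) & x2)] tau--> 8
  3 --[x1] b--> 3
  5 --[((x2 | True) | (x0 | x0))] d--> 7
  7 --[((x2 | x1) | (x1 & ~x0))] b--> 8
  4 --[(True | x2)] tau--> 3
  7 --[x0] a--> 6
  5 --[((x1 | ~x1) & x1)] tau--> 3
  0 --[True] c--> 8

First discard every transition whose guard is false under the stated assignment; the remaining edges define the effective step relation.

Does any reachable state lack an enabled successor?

Answer: DEADLOCK at state 8

Trace:
R = {0,3,4,8}
  0: a→4  c→8  [deg 2]
  3: c→3  tau→3  [deg 2]
  4: tau→3  [deg 1]
  8: ∅  [deadlock]
trace reaching 8: c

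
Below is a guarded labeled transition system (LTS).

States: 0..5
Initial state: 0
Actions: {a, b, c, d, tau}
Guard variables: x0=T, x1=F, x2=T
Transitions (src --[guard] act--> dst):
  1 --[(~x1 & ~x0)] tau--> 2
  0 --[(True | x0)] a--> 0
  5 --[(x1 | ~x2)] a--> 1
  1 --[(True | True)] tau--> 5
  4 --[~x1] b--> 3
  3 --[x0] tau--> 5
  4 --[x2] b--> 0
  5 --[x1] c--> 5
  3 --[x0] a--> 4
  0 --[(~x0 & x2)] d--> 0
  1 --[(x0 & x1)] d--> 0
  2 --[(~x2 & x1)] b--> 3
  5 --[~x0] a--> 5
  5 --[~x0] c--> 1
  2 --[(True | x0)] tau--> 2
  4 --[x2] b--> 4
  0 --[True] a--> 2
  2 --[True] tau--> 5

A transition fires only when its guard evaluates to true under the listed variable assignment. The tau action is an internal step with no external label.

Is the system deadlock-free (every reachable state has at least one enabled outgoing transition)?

R = {0,2,5}
  0: a→0  a→2  [deg 2]
  2: tau→2  tau→5  [deg 2]
  5: ∅  [deadlock]
witness 5: a·tau

Answer: DEADLOCK at state 5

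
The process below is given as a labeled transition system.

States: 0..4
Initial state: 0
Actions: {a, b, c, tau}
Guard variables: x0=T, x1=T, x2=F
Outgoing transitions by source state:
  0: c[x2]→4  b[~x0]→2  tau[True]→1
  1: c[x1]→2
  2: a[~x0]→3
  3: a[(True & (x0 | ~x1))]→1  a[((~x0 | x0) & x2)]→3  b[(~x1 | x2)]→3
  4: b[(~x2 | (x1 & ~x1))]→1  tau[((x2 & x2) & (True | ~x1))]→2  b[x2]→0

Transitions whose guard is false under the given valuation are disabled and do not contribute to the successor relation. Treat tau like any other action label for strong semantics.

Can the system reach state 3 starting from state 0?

Answer: UNREACHABLE

Analysis:
After dropping false guards: 4 live edges.
L0 = {0}
L1 = {1}  now seen {0,1}
L2 = {2}  now seen {0,1,2}
Reach set: {0,1,2}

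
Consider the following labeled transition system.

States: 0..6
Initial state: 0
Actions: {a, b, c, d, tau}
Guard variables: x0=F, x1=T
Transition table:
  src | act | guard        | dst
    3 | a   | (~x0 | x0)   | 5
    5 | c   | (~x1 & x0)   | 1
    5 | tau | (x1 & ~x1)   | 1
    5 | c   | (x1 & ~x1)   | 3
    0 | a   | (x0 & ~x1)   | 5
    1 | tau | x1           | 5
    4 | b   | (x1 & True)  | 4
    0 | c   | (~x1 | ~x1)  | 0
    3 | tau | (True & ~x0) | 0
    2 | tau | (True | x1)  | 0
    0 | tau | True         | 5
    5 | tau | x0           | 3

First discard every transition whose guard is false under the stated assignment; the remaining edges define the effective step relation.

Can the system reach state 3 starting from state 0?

After dropping false guards: 6 live edges.
Layer 0: {0}
Layer 1: {5}  cumulative {0,5}
Reachable = {0,5}

Answer: UNREACHABLE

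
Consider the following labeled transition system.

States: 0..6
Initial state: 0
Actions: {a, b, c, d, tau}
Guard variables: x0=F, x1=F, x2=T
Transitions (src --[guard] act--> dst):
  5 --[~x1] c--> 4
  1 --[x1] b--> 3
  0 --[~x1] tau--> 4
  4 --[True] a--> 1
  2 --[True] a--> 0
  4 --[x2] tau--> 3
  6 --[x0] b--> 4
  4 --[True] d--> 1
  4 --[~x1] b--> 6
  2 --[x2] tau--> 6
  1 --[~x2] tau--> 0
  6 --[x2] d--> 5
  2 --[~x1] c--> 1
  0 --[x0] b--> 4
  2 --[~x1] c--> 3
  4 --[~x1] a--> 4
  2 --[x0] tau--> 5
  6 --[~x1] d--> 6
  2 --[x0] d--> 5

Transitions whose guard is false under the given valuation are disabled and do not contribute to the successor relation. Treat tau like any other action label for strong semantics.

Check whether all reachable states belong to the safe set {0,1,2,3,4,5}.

Answer: INVARIANT VIOLATED at state 6

Working:
Inv-set: {0,1,2,3,4,5}
Reachable = {0,1,3,4,5,6}
  0: safe
  1: safe
  3: safe
  4: safe
  5: safe
  6: VIOLATES
reach 6 via tau·b — violates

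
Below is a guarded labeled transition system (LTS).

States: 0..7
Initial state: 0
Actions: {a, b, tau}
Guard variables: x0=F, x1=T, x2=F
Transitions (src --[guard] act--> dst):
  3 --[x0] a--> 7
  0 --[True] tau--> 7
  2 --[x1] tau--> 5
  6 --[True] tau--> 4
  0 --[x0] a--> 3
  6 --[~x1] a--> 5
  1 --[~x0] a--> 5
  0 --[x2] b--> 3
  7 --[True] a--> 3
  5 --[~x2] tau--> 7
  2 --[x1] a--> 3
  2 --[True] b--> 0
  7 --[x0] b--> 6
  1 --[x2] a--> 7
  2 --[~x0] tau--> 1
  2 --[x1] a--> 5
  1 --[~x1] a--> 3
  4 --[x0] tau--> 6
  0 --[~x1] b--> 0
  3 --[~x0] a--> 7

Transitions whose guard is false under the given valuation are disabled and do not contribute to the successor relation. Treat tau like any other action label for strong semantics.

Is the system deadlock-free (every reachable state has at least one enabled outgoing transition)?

R = {0,3,7}
  0: tau→7  [deg 1]
  3: a→7  [deg 1]
  7: a→3  [deg 1]

Answer: DEADLOCK-FREE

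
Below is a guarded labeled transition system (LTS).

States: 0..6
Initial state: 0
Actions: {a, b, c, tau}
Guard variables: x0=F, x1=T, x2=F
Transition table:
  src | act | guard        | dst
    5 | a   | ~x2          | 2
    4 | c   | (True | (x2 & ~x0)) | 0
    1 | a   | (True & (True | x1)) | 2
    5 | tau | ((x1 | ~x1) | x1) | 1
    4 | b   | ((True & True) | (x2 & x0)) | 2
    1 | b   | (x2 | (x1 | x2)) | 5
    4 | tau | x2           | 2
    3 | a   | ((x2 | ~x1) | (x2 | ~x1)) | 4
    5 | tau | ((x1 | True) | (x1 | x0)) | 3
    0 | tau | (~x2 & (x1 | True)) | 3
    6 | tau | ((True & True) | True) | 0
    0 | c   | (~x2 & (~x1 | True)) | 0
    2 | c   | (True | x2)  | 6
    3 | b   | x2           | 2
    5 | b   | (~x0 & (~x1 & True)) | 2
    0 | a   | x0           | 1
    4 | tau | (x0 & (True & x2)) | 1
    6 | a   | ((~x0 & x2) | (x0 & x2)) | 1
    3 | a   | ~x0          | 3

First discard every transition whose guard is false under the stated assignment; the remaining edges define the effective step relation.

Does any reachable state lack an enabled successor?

Reach set: {0,3}
  0: c→0  tau→3  [2 exit(s)]
  3: a→3  [1 exit(s)]

Answer: DEADLOCK-FREE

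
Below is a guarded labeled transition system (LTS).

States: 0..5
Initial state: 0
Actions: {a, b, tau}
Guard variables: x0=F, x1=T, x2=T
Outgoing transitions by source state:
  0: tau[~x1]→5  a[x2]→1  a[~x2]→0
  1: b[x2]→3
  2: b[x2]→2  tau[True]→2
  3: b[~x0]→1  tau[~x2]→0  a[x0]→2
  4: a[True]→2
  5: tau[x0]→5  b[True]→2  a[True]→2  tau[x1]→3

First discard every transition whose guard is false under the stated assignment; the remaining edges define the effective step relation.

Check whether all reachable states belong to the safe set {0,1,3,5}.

Inv-set: {0,1,3,5}
Reachable = {0,1,3}
  0: ✓
  1: ✓
  3: ✓

Answer: INVARIANT HOLDS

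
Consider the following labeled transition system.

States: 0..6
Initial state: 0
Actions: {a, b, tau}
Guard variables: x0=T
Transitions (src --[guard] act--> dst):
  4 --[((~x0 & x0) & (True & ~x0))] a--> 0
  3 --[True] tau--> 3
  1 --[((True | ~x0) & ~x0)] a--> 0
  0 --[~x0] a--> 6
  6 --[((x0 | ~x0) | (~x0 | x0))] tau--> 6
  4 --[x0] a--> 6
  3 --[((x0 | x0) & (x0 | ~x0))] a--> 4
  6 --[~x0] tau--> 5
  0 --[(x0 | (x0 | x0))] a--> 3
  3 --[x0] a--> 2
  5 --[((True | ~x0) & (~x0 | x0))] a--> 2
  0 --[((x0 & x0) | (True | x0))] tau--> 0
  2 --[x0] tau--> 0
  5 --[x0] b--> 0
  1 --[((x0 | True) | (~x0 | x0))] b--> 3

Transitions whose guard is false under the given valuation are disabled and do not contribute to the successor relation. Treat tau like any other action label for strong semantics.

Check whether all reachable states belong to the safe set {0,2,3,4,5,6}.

Allowed set {0,2,3,4,5,6}
R = {0,2,3,4,6}
  0: ✓
  2: ✓
  3: ✓
  4: ✓
  6: ✓

Answer: INVARIANT HOLDS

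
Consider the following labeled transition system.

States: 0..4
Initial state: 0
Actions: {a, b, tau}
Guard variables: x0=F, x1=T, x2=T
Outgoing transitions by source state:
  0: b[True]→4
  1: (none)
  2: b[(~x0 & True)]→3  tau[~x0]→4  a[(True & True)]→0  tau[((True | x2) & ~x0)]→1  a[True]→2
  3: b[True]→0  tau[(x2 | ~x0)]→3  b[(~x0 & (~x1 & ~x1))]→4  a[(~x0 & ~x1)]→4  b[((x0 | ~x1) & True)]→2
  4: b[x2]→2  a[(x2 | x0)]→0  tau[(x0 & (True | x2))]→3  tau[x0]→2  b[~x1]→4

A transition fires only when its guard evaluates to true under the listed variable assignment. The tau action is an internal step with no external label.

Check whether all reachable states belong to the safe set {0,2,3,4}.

Allowed set {0,2,3,4}
R = {0,1,2,3,4}
  0: ✓
  1: VIOLATES
  2: ✓
  3: ✓
  4: ✓
witness against invariant: b·b·tau → 1

Answer: INVARIANT VIOLATED at state 1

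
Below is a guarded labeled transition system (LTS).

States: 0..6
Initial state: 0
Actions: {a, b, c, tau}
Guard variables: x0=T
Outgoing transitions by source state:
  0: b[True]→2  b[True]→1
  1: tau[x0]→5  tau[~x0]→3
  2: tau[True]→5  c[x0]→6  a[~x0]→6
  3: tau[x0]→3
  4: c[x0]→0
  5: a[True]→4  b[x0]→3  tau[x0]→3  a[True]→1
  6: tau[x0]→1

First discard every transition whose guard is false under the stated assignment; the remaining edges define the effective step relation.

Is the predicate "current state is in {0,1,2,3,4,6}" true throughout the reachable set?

Safe = {0,1,2,3,4,6}
R = {0,1,2,3,4,5,6}
  0: ✓
  1: ✓
  2: ✓
  3: ✓
  4: ✓
  5: ✗ unsafe
  6: ✓
witness against invariant: b·tau → 5

Answer: INVARIANT VIOLATED at state 5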